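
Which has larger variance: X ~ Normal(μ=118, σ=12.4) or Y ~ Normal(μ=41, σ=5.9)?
X has larger variance (153.7600 > 34.8100)

Compute the variance for each distribution:

X ~ Normal(μ=118, σ=12.4):
Var(X) = 153.7600

Y ~ Normal(μ=41, σ=5.9):
Var(Y) = 34.8100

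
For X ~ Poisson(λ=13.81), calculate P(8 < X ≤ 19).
0.862917

We have X ~ Poisson(λ=13.81).

To find P(8 < X ≤ 19), we use:
P(8 < X ≤ 19) = P(X ≤ 19) - P(X ≤ 8)
                 = F(19) - F(8)
                 = 0.930995 - 0.068078
                 = 0.862917

So there's approximately a 86.3% chance that X falls in this range.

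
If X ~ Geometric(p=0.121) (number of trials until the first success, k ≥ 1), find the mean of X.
8.2645

We have X ~ Geometric(p=0.121) (number of trials until the first success, k ≥ 1).

For a Geometric distribution with p=0.121 (number of trials until the first success, k ≥ 1):
E[X] = 8.2645

This is the expected (average) value of X.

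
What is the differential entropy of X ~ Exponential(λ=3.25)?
-0.1787 nats

We have X ~ Exponential(λ=3.25).

The differential entropy measures the uncertainty or information content of the distribution.

For an Exponential distribution with λ=3.25:
h(X) = -0.1787 nats

(In bits, this would be -0.2577 bits.)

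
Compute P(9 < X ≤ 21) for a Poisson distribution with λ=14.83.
0.876246

We have X ~ Poisson(λ=14.83).

To find P(9 < X ≤ 21), we use:
P(9 < X ≤ 21) = P(X ≤ 21) - P(X ≤ 9)
                 = F(21) - F(9)
                 = 0.951800 - 0.075553
                 = 0.876246

So there's approximately a 87.6% chance that X falls in this range.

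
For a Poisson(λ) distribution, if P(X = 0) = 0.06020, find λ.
λ = 2.8101

For a Poisson(λ) distribution, the PMF at 0 is:
P(X = 0) = λ^0 e^(-λ) / 0! = e^(-λ)

Given P(X = 0) = 0.06020:
e^(-λ) = 0.06020
-λ = ln(0.06020)
λ = -ln(0.06020) = 2.8101

Verification: e^(-2.8101) = 0.06020 ✓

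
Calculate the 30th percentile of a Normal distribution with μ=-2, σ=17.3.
-11.0721

We have X ~ Normal(μ=-2, σ=17.3).

We want to find x such that P(X ≤ x) = 0.3.

This is the 30th percentile, which means 30% of values fall below this point.

Using the inverse CDF (quantile function):
x = F⁻¹(0.3) = -11.0721

Verification: P(X ≤ -11.0721) = 0.3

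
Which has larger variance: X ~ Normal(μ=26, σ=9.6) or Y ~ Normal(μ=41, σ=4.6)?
X has larger variance (92.1600 > 21.1600)

Compute the variance for each distribution:

X ~ Normal(μ=26, σ=9.6):
Var(X) = 92.1600

Y ~ Normal(μ=41, σ=4.6):
Var(Y) = 21.1600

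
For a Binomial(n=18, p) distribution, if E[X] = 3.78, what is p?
p = 0.21

For a Binomial(n, p) distribution:
E[X] = n × p

Given n = 18 and E[X] = 3.78:
3.78 = 18 × p
p = 3.78 / 18 = 0.21

Verification: Binomial(18, 0.21) has E[X] = 3.78 ✓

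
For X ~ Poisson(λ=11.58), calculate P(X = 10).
0.111736

We have X ~ Poisson(λ=11.58).

For a Poisson distribution, the PMF gives us the probability of each outcome.

Using the PMF formula:
P(X = 10) = 0.111736

Rounded to 4 decimal places: 0.1117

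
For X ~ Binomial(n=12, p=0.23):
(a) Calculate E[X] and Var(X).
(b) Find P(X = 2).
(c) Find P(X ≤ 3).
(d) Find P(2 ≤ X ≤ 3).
(a) E[X] = 2.7600, Var(X) = 2.1252
(b) P(X = 2) = 0.255804
(c) P(X ≤ 3) = 0.709647
(d) P(2 ≤ X ≤ 3) = 0.510500

We have X ~ Binomial(n=12, p=0.23).

(a) Moments:
E[X] = 2.7600
Var(X) = 2.1252
σ = √Var(X) = 1.4578

(b) Point probability using PMF:
P(X = 2) = 0.255804

(c) Cumulative probability using CDF:
P(X ≤ 3) = F(3) = 0.709647

(d) Range probability:
P(2 ≤ X ≤ 3) = P(X ≤ 3) - P(X ≤ 1)
                   = F(3) - F(1)
                   = 0.709647 - 0.199147
                   = 0.510500

This means approximately 51.1% of outcomes fall in the interval [2, 3].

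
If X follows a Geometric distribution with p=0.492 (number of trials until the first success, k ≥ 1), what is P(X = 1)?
0.492000

We have X ~ Geometric(p=0.492) (number of trials until the first success, k ≥ 1).

For a Geometric distribution, the PMF gives us the probability of each outcome.

Using the PMF formula:
P(X = 1) = 0.492000

Rounded to 4 decimal places: 0.4920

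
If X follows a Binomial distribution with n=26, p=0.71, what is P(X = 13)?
0.012433

We have X ~ Binomial(n=26, p=0.71).

For a Binomial distribution, the PMF gives us the probability of each outcome.

Using the PMF formula:
P(X = 13) = 0.012433

Rounded to 4 decimal places: 0.0124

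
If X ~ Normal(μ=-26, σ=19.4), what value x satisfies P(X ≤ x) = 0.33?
-34.5343

We have X ~ Normal(μ=-26, σ=19.4).

We want to find x such that P(X ≤ x) = 0.33.

This is the 33rd percentile, which means 33% of values fall below this point.

Using the inverse CDF (quantile function):
x = F⁻¹(0.33) = -34.5343

Verification: P(X ≤ -34.5343) = 0.33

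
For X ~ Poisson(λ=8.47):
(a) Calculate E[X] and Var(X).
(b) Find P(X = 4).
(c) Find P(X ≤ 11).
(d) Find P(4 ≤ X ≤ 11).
(a) E[X] = 8.4700, Var(X) = 8.4700
(b) P(X = 4) = 0.044962
(c) P(X ≤ 11) = 0.851210
(d) P(4 ≤ X ≤ 11) = 0.820470

We have X ~ Poisson(λ=8.47).

(a) Moments:
E[X] = 8.4700
Var(X) = 8.4700
σ = √Var(X) = 2.9103

(b) Point probability using PMF:
P(X = 4) = 0.044962

(c) Cumulative probability using CDF:
P(X ≤ 11) = F(11) = 0.851210

(d) Range probability:
P(4 ≤ X ≤ 11) = P(X ≤ 11) - P(X ≤ 3)
                   = F(11) - F(3)
                   = 0.851210 - 0.030740
                   = 0.820470

This means approximately 82.0% of outcomes fall in the interval [4, 11].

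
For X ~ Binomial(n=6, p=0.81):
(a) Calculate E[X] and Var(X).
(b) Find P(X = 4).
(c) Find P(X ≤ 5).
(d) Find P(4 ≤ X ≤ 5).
(a) E[X] = 4.8600, Var(X) = 0.9234
(b) P(X = 4) = 0.233098
(c) P(X ≤ 5) = 0.717570
(d) P(4 ≤ X ≤ 5) = 0.630591

We have X ~ Binomial(n=6, p=0.81).

(a) Moments:
E[X] = 4.8600
Var(X) = 0.9234
σ = √Var(X) = 0.9609

(b) Point probability using PMF:
P(X = 4) = 0.233098

(c) Cumulative probability using CDF:
P(X ≤ 5) = F(5) = 0.717570

(d) Range probability:
P(4 ≤ X ≤ 5) = P(X ≤ 5) - P(X ≤ 3)
                   = F(5) - F(3)
                   = 0.717570 - 0.086979
                   = 0.630591

This means approximately 63.1% of outcomes fall in the interval [4, 5].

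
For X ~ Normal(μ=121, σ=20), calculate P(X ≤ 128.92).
0.653947

We have X ~ Normal(μ=121, σ=20).

The CDF gives us P(X ≤ k).

Using the CDF:
P(X ≤ 128.92) = 0.653947

This means there's approximately a 65.4% chance that X is at most 128.92.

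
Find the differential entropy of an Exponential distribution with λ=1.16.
0.8516 nats

We have X ~ Exponential(λ=1.16).

The differential entropy measures the uncertainty or information content of the distribution.

For an Exponential distribution with λ=1.16:
h(X) = 0.8516 nats

(In bits, this would be 1.2286 bits.)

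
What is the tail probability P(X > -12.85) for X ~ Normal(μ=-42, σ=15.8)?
0.032523

We have X ~ Normal(μ=-42, σ=15.8).

P(X > -12.85) = 1 - P(X ≤ -12.85)
                = 1 - F(-12.85)
                = 1 - 0.967477
                = 0.032523

So there's approximately a 3.3% chance that X exceeds -12.85.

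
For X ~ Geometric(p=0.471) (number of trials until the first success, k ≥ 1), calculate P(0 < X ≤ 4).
0.921689

We have X ~ Geometric(p=0.471) (number of trials until the first success, k ≥ 1).

To find P(0 < X ≤ 4), we use:
P(0 < X ≤ 4) = P(X ≤ 4) - P(X ≤ 0)
                 = F(4) - F(0)
                 = 0.921689 - 0.000000
                 = 0.921689

So there's approximately a 92.2% chance that X falls in this range.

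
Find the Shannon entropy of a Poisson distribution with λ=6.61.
2.3493 nats

We have X ~ Poisson(λ=6.61).

The Shannon entropy measures the uncertainty or information content of the distribution.

For a Poisson distribution with λ=6.61:
H(X) = 2.3493 nats

(In bits, this would be 3.3894 bits.)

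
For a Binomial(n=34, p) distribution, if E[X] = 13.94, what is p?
p = 0.41

For a Binomial(n, p) distribution:
E[X] = n × p

Given n = 34 and E[X] = 13.94:
13.94 = 34 × p
p = 13.94 / 34 = 0.41

Verification: Binomial(34, 0.41) has E[X] = 13.94 ✓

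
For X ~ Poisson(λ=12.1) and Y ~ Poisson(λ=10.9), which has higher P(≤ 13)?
Y has higher probability (P(Y ≤ 13) = 0.7905 > P(X ≤ 13) = 0.6709)

Compute P(≤ 13) for each distribution:

X ~ Poisson(λ=12.1):
P(X ≤ 13) = 0.6709

Y ~ Poisson(λ=10.9):
P(Y ≤ 13) = 0.7905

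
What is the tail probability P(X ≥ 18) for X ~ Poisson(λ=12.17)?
0.069714

We have X ~ Poisson(λ=12.17).

For discrete distributions, P(X ≥ 18) = 1 - P(X ≤ 17).

P(X ≤ 17) = 0.930286
P(X ≥ 18) = 1 - 0.930286 = 0.069714

So there's approximately a 7.0% chance that X is at least 18.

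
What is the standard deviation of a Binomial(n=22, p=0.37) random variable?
2.2646

We have X ~ Binomial(n=22, p=0.37).

For a Binomial distribution with n=22, p=0.37:
σ = √Var(X) = 2.2646

The standard deviation is the square root of the variance.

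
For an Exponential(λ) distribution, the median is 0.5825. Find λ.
λ = 1.1900

For X ~ Exponential(λ), the CDF is F(x) = 1 - e^(-λx).
The median m satisfies F(m) = 0.5:
1 - e^(-λm) = 0.5
e^(-λm) = 0.5
λm = ln(2)
m = ln(2) / λ

Given m = 0.5825:
λ = ln(2) / 0.5825 = 0.693147 / 0.5825 = 1.1900

Verification: ln(2) / 1.1900 = 0.5825 ✓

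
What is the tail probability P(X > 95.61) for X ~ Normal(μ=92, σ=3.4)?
0.144171

We have X ~ Normal(μ=92, σ=3.4).

P(X > 95.61) = 1 - P(X ≤ 95.61)
                = 1 - F(95.61)
                = 1 - 0.855829
                = 0.144171

So there's approximately a 14.4% chance that X exceeds 95.61.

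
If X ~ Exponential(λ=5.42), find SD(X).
0.1845

We have X ~ Exponential(λ=5.42).

For an Exponential distribution with λ=5.42:
σ = √Var(X) = 0.1845

The standard deviation is the square root of the variance.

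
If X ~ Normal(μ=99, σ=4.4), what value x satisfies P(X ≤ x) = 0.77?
102.2509

We have X ~ Normal(μ=99, σ=4.4).

We want to find x such that P(X ≤ x) = 0.77.

This is the 77th percentile, which means 77% of values fall below this point.

Using the inverse CDF (quantile function):
x = F⁻¹(0.77) = 102.2509

Verification: P(X ≤ 102.2509) = 0.77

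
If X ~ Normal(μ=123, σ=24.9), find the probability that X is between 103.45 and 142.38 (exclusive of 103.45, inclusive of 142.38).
0.565622

We have X ~ Normal(μ=123, σ=24.9).

To find P(103.45 < X ≤ 142.38), we use:
P(103.45 < X ≤ 142.38) = P(X ≤ 142.38) - P(X ≤ 103.45)
                 = F(142.38) - F(103.45)
                 = 0.781808 - 0.216186
                 = 0.565622

So there's approximately a 56.6% chance that X falls in this range.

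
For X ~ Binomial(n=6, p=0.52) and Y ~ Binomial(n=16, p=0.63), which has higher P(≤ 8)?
X has higher probability (P(X ≤ 8) = 1.0000 > P(Y ≤ 8) = 0.2048)

Compute P(≤ 8) for each distribution:

X ~ Binomial(n=6, p=0.52):
P(X ≤ 8) = 1.0000

Y ~ Binomial(n=16, p=0.63):
P(Y ≤ 8) = 0.2048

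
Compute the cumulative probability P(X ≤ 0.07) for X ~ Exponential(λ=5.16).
0.303160

We have X ~ Exponential(λ=5.16).

The CDF gives us P(X ≤ k).

Using the CDF:
P(X ≤ 0.07) = 0.303160

This means there's approximately a 30.3% chance that X is at most 0.07.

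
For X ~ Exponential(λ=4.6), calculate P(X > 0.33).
0.219150

We have X ~ Exponential(λ=4.6).

P(X > 0.33) = 1 - P(X ≤ 0.33)
                = 1 - F(0.33)
                = 1 - 0.780850
                = 0.219150

So there's approximately a 21.9% chance that X exceeds 0.33.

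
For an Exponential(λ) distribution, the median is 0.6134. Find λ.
λ = 1.1300

For X ~ Exponential(λ), the CDF is F(x) = 1 - e^(-λx).
The median m satisfies F(m) = 0.5:
1 - e^(-λm) = 0.5
e^(-λm) = 0.5
λm = ln(2)
m = ln(2) / λ

Given m = 0.6134:
λ = ln(2) / 0.6134 = 0.693147 / 0.6134 = 1.1300

Verification: ln(2) / 1.1300 = 0.6134 ✓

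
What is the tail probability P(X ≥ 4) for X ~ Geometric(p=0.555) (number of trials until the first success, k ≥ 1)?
0.088121

We have X ~ Geometric(p=0.555) (number of trials until the first success, k ≥ 1).

For discrete distributions, P(X ≥ 4) = 1 - P(X ≤ 3).

P(X ≤ 3) = 0.911879
P(X ≥ 4) = 1 - 0.911879 = 0.088121

So there's approximately a 8.8% chance that X is at least 4.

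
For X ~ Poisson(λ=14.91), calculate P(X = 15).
0.102408

We have X ~ Poisson(λ=14.91).

For a Poisson distribution, the PMF gives us the probability of each outcome.

Using the PMF formula:
P(X = 15) = 0.102408

Rounded to 4 decimal places: 0.1024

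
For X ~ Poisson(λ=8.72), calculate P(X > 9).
0.375755

We have X ~ Poisson(λ=8.72).

P(X > 9) = 1 - P(X ≤ 9)
                = 1 - F(9)
                = 1 - 0.624245
                = 0.375755

So there's approximately a 37.6% chance that X exceeds 9.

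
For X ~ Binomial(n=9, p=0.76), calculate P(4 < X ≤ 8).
0.873859

We have X ~ Binomial(n=9, p=0.76).

To find P(4 < X ≤ 8), we use:
P(4 < X ≤ 8) = P(X ≤ 8) - P(X ≤ 4)
                 = F(8) - F(4)
                 = 0.915409 - 0.041550
                 = 0.873859

So there's approximately a 87.4% chance that X falls in this range.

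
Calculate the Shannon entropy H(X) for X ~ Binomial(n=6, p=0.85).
1.2039 nats

We have X ~ Binomial(n=6, p=0.85).

The Shannon entropy measures the uncertainty or information content of the distribution.

For a Binomial distribution with n=6, p=0.85:
H(X) = 1.2039 nats

(In bits, this would be 1.7369 bits.)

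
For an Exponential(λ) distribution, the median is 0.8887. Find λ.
λ = 0.7800

For X ~ Exponential(λ), the CDF is F(x) = 1 - e^(-λx).
The median m satisfies F(m) = 0.5:
1 - e^(-λm) = 0.5
e^(-λm) = 0.5
λm = ln(2)
m = ln(2) / λ

Given m = 0.8887:
λ = ln(2) / 0.8887 = 0.693147 / 0.8887 = 0.7800

Verification: ln(2) / 0.7800 = 0.8887 ✓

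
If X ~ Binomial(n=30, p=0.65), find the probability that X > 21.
0.224696

We have X ~ Binomial(n=30, p=0.65).

P(X > 21) = 1 - P(X ≤ 21)
                = 1 - F(21)
                = 1 - 0.775304
                = 0.224696

So there's approximately a 22.5% chance that X exceeds 21.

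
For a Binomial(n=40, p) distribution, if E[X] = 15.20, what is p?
p = 0.38

For a Binomial(n, p) distribution:
E[X] = n × p

Given n = 40 and E[X] = 15.20:
15.20 = 40 × p
p = 15.20 / 40 = 0.38

Verification: Binomial(40, 0.38) has E[X] = 15.20 ✓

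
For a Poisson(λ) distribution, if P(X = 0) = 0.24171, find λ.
λ = 1.4200

For a Poisson(λ) distribution, the PMF at 0 is:
P(X = 0) = λ^0 e^(-λ) / 0! = e^(-λ)

Given P(X = 0) = 0.24171:
e^(-λ) = 0.24171
-λ = ln(0.24171)
λ = -ln(0.24171) = 1.4200

Verification: e^(-1.4200) = 0.24171 ✓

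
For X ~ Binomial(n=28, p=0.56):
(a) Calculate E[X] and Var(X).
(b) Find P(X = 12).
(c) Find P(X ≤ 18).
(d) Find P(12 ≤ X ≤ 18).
(a) E[X] = 15.6800, Var(X) = 6.8992
(b) P(X = 12) = 0.057106
(c) P(X ≤ 18) = 0.858859
(d) P(12 ≤ X ≤ 18) = 0.802594

We have X ~ Binomial(n=28, p=0.56).

(a) Moments:
E[X] = 15.6800
Var(X) = 6.8992
σ = √Var(X) = 2.6266

(b) Point probability using PMF:
P(X = 12) = 0.057106

(c) Cumulative probability using CDF:
P(X ≤ 18) = F(18) = 0.858859

(d) Range probability:
P(12 ≤ X ≤ 18) = P(X ≤ 18) - P(X ≤ 11)
                   = F(18) - F(11)
                   = 0.858859 - 0.056265
                   = 0.802594

This means approximately 80.3% of outcomes fall in the interval [12, 18].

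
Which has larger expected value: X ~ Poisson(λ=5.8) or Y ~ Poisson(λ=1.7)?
X has larger mean (5.8000 > 1.7000)

Compute the expected value for each distribution:

X ~ Poisson(λ=5.8):
E[X] = 5.8000

Y ~ Poisson(λ=1.7):
E[Y] = 1.7000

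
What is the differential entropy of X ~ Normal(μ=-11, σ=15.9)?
4.1853 nats

We have X ~ Normal(μ=-11, σ=15.9).

The differential entropy measures the uncertainty or information content of the distribution.

For a Normal distribution with μ=-11, σ=15.9:
h(X) = 4.1853 nats

(In bits, this would be 6.0381 bits.)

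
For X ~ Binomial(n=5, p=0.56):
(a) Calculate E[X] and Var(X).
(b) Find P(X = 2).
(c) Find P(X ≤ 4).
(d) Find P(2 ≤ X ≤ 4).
(a) E[X] = 2.8000, Var(X) = 1.2320
(b) P(X = 2) = 0.267137
(c) P(X ≤ 4) = 0.944927
(d) P(2 ≤ X ≤ 4) = 0.823489

We have X ~ Binomial(n=5, p=0.56).

(a) Moments:
E[X] = 2.8000
Var(X) = 1.2320
σ = √Var(X) = 1.1100

(b) Point probability using PMF:
P(X = 2) = 0.267137

(c) Cumulative probability using CDF:
P(X ≤ 4) = F(4) = 0.944927

(d) Range probability:
P(2 ≤ X ≤ 4) = P(X ≤ 4) - P(X ≤ 1)
                   = F(4) - F(1)
                   = 0.944927 - 0.121438
                   = 0.823489

This means approximately 82.3% of outcomes fall in the interval [2, 4].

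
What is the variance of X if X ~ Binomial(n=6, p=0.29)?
1.2354

We have X ~ Binomial(n=6, p=0.29).

For a Binomial distribution with n=6, p=0.29:
Var(X) = 1.2354

The variance measures the spread of the distribution around the mean.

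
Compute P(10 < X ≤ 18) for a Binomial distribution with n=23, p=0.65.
0.916609

We have X ~ Binomial(n=23, p=0.65).

To find P(10 < X ≤ 18), we use:
P(10 < X ≤ 18) = P(X ≤ 18) - P(X ≤ 10)
                 = F(18) - F(10)
                 = 0.944868 - 0.028259
                 = 0.916609

So there's approximately a 91.7% chance that X falls in this range.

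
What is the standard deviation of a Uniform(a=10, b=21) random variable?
3.1754

We have X ~ Uniform(a=10, b=21).

For a Uniform distribution with a=10, b=21:
σ = √Var(X) = 3.1754

The standard deviation is the square root of the variance.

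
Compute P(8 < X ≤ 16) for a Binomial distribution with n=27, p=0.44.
0.869415

We have X ~ Binomial(n=27, p=0.44).

To find P(8 < X ≤ 16), we use:
P(8 < X ≤ 16) = P(X ≤ 16) - P(X ≤ 8)
                 = F(16) - F(8)
                 = 0.962965 - 0.093550
                 = 0.869415

So there's approximately a 86.9% chance that X falls in this range.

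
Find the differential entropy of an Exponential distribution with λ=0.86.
1.1508 nats

We have X ~ Exponential(λ=0.86).

The differential entropy measures the uncertainty or information content of the distribution.

For an Exponential distribution with λ=0.86:
h(X) = 1.1508 nats

(In bits, this would be 1.6603 bits.)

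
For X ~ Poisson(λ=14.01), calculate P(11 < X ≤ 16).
0.495854

We have X ~ Poisson(λ=14.01).

To find P(11 < X ≤ 16), we use:
P(11 < X ≤ 16) = P(X ≤ 16) - P(X ≤ 11)
                 = F(16) - F(11)
                 = 0.755052 - 0.259197
                 = 0.495854

So there's approximately a 49.6% chance that X falls in this range.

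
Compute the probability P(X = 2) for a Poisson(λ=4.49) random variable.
0.113105

We have X ~ Poisson(λ=4.49).

For a Poisson distribution, the PMF gives us the probability of each outcome.

Using the PMF formula:
P(X = 2) = 0.113105

Rounded to 4 decimal places: 0.1131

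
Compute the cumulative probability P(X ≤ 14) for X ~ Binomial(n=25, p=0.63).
0.298101

We have X ~ Binomial(n=25, p=0.63).

The CDF gives us P(X ≤ k).

Using the CDF:
P(X ≤ 14) = 0.298101

This means there's approximately a 29.8% chance that X is at most 14.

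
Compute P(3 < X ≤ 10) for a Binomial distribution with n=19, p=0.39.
0.897275

We have X ~ Binomial(n=19, p=0.39).

To find P(3 < X ≤ 10), we use:
P(3 < X ≤ 10) = P(X ≤ 10) - P(X ≤ 3)
                 = F(10) - F(3)
                 = 0.925328 - 0.028053
                 = 0.897275

So there's approximately a 89.7% chance that X falls in this range.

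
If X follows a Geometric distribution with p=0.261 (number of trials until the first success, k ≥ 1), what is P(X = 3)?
0.142538

We have X ~ Geometric(p=0.261) (number of trials until the first success, k ≥ 1).

For a Geometric distribution, the PMF gives us the probability of each outcome.

Using the PMF formula:
P(X = 3) = 0.142538

Rounded to 4 decimal places: 0.1425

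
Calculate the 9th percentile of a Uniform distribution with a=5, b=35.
7.7000

We have X ~ Uniform(a=5, b=35).

We want to find x such that P(X ≤ x) = 0.09.

This is the 9th percentile, which means 9% of values fall below this point.

Using the inverse CDF (quantile function):
x = F⁻¹(0.09) = 7.7000

Verification: P(X ≤ 7.7000) = 0.09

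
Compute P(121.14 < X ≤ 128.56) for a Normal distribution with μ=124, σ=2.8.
0.794772

We have X ~ Normal(μ=124, σ=2.8).

To find P(121.14 < X ≤ 128.56), we use:
P(121.14 < X ≤ 128.56) = P(X ≤ 128.56) - P(X ≤ 121.14)
                 = F(128.56) - F(121.14)
                 = 0.948298 - 0.153526
                 = 0.794772

So there's approximately a 79.5% chance that X falls in this range.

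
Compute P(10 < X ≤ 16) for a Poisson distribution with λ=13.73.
0.584547

We have X ~ Poisson(λ=13.73).

To find P(10 < X ≤ 16), we use:
P(10 < X ≤ 16) = P(X ≤ 16) - P(X ≤ 10)
                 = F(16) - F(10)
                 = 0.778821 - 0.194274
                 = 0.584547

So there's approximately a 58.5% chance that X falls in this range.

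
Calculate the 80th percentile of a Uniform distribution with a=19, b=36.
32.6000

We have X ~ Uniform(a=19, b=36).

We want to find x such that P(X ≤ x) = 0.8.

This is the 80th percentile, which means 80% of values fall below this point.

Using the inverse CDF (quantile function):
x = F⁻¹(0.8) = 32.6000

Verification: P(X ≤ 32.6000) = 0.8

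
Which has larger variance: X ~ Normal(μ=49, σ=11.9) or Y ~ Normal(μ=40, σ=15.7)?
Y has larger variance (246.4900 > 141.6100)

Compute the variance for each distribution:

X ~ Normal(μ=49, σ=11.9):
Var(X) = 141.6100

Y ~ Normal(μ=40, σ=15.7):
Var(Y) = 246.4900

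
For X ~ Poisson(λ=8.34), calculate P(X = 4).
0.048132

We have X ~ Poisson(λ=8.34).

For a Poisson distribution, the PMF gives us the probability of each outcome.

Using the PMF formula:
P(X = 4) = 0.048132

Rounded to 4 decimal places: 0.0481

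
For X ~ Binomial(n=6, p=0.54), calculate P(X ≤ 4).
0.848476

We have X ~ Binomial(n=6, p=0.54).

The CDF gives us P(X ≤ k).

Using the CDF:
P(X ≤ 4) = 0.848476

This means there's approximately a 84.8% chance that X is at most 4.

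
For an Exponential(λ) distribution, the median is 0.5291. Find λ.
λ = 1.3100

For X ~ Exponential(λ), the CDF is F(x) = 1 - e^(-λx).
The median m satisfies F(m) = 0.5:
1 - e^(-λm) = 0.5
e^(-λm) = 0.5
λm = ln(2)
m = ln(2) / λ

Given m = 0.5291:
λ = ln(2) / 0.5291 = 0.693147 / 0.5291 = 1.3100

Verification: ln(2) / 1.3100 = 0.5291 ✓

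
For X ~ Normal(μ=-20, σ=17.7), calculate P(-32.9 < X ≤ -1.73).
0.615954

We have X ~ Normal(μ=-20, σ=17.7).

To find P(-32.9 < X ≤ -1.73), we use:
P(-32.9 < X ≤ -1.73) = P(X ≤ -1.73) - P(X ≤ -32.9)
                 = F(-1.73) - F(-32.9)
                 = 0.849012 - 0.233058
                 = 0.615954

So there's approximately a 61.6% chance that X falls in this range.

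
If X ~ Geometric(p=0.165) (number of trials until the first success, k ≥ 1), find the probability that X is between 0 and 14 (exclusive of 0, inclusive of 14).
0.919904

We have X ~ Geometric(p=0.165) (number of trials until the first success, k ≥ 1).

To find P(0 < X ≤ 14), we use:
P(0 < X ≤ 14) = P(X ≤ 14) - P(X ≤ 0)
                 = F(14) - F(0)
                 = 0.919904 - 0.000000
                 = 0.919904

So there's approximately a 92.0% chance that X falls in this range.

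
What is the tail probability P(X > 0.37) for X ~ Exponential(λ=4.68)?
0.177001

We have X ~ Exponential(λ=4.68).

P(X > 0.37) = 1 - P(X ≤ 0.37)
                = 1 - F(0.37)
                = 1 - 0.822999
                = 0.177001

So there's approximately a 17.7% chance that X exceeds 0.37.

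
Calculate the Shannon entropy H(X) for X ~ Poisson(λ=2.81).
1.8955 nats

We have X ~ Poisson(λ=2.81).

The Shannon entropy measures the uncertainty or information content of the distribution.

For a Poisson distribution with λ=2.81:
H(X) = 1.8955 nats

(In bits, this would be 2.7347 bits.)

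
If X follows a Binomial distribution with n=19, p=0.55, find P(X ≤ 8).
0.184101

We have X ~ Binomial(n=19, p=0.55).

The CDF gives us P(X ≤ k).

Using the CDF:
P(X ≤ 8) = 0.184101

This means there's approximately a 18.4% chance that X is at most 8.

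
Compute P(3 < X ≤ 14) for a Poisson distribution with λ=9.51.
0.924835

We have X ~ Poisson(λ=9.51).

To find P(3 < X ≤ 14), we use:
P(3 < X ≤ 14) = P(X ≤ 14) - P(X ≤ 3)
                 = F(14) - F(3)
                 = 0.939588 - 0.014753
                 = 0.924835

So there's approximately a 92.5% chance that X falls in this range.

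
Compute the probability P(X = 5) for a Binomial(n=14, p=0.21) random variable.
0.097995

We have X ~ Binomial(n=14, p=0.21).

For a Binomial distribution, the PMF gives us the probability of each outcome.

Using the PMF formula:
P(X = 5) = 0.097995

Rounded to 4 decimal places: 0.0980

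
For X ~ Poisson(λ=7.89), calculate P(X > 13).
0.031034

We have X ~ Poisson(λ=7.89).

P(X > 13) = 1 - P(X ≤ 13)
                = 1 - F(13)
                = 1 - 0.968966
                = 0.031034

So there's approximately a 3.1% chance that X exceeds 13.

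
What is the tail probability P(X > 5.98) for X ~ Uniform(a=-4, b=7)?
0.092727

We have X ~ Uniform(a=-4, b=7).

P(X > 5.98) = 1 - P(X ≤ 5.98)
                = 1 - F(5.98)
                = 1 - 0.907273
                = 0.092727

So there's approximately a 9.3% chance that X exceeds 5.98.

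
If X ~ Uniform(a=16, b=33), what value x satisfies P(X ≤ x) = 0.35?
21.9500

We have X ~ Uniform(a=16, b=33).

We want to find x such that P(X ≤ x) = 0.35.

This is the 35th percentile, which means 35% of values fall below this point.

Using the inverse CDF (quantile function):
x = F⁻¹(0.35) = 21.9500

Verification: P(X ≤ 21.9500) = 0.35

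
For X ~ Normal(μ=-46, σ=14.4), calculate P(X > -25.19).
0.074209

We have X ~ Normal(μ=-46, σ=14.4).

P(X > -25.19) = 1 - P(X ≤ -25.19)
                = 1 - F(-25.19)
                = 1 - 0.925791
                = 0.074209

So there's approximately a 7.4% chance that X exceeds -25.19.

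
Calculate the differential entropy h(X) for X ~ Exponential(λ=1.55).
0.5617 nats

We have X ~ Exponential(λ=1.55).

The differential entropy measures the uncertainty or information content of the distribution.

For an Exponential distribution with λ=1.55:
h(X) = 0.5617 nats

(In bits, this would be 0.8104 bits.)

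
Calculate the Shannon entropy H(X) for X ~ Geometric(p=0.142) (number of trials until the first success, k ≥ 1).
2.8773 nats

We have X ~ Geometric(p=0.142) (number of trials until the first success, k ≥ 1).

The Shannon entropy measures the uncertainty or information content of the distribution.

For a Geometric distribution with p=0.142 (number of trials until the first success, k ≥ 1):
H(X) = 2.8773 nats

(In bits, this would be 4.1511 bits.)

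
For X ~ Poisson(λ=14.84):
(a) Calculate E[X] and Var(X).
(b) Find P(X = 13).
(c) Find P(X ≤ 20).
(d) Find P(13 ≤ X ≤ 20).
(a) E[X] = 14.8400, Var(X) = 14.8400
(b) P(X = 13) = 0.097596
(c) P(X ≤ 20) = 0.923541
(d) P(13 ≤ X ≤ 20) = 0.642461

We have X ~ Poisson(λ=14.84).

(a) Moments:
E[X] = 14.8400
Var(X) = 14.8400
σ = √Var(X) = 3.8523

(b) Point probability using PMF:
P(X = 13) = 0.097596

(c) Cumulative probability using CDF:
P(X ≤ 20) = F(20) = 0.923541

(d) Range probability:
P(13 ≤ X ≤ 20) = P(X ≤ 20) - P(X ≤ 12)
                   = F(20) - F(12)
                   = 0.923541 - 0.281080
                   = 0.642461

This means approximately 64.2% of outcomes fall in the interval [13, 20].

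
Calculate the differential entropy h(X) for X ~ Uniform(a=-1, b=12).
2.5649 nats

We have X ~ Uniform(a=-1, b=12).

The differential entropy measures the uncertainty or information content of the distribution.

For a Uniform distribution with a=-1, b=12:
h(X) = 2.5649 nats

(In bits, this would be 3.7004 bits.)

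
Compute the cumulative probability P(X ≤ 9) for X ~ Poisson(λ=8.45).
0.659457

We have X ~ Poisson(λ=8.45).

The CDF gives us P(X ≤ k).

Using the CDF:
P(X ≤ 9) = 0.659457

This means there's approximately a 65.9% chance that X is at most 9.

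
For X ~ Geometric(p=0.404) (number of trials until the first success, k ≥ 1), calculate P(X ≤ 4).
0.873822

We have X ~ Geometric(p=0.404) (number of trials until the first success, k ≥ 1).

The CDF gives us P(X ≤ k).

Using the CDF:
P(X ≤ 4) = 0.873822

This means there's approximately a 87.4% chance that X is at most 4.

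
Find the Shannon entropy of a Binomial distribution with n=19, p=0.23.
2.0163 nats

We have X ~ Binomial(n=19, p=0.23).

The Shannon entropy measures the uncertainty or information content of the distribution.

For a Binomial distribution with n=19, p=0.23:
H(X) = 2.0163 nats

(In bits, this would be 2.9090 bits.)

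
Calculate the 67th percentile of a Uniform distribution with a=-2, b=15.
9.3900

We have X ~ Uniform(a=-2, b=15).

We want to find x such that P(X ≤ x) = 0.67.

This is the 67th percentile, which means 67% of values fall below this point.

Using the inverse CDF (quantile function):
x = F⁻¹(0.67) = 9.3900

Verification: P(X ≤ 9.3900) = 0.67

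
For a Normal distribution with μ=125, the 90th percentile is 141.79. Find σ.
σ = 13.1013

For X ~ Normal(μ, σ), the p-th percentile satisfies x = μ + z_p × σ,
where z_p = Φ⁻¹(p) is the standard normal quantile.

Step 1: z_{0.9} = Φ⁻¹(0.9) = 1.2816

Step 2: Solve for σ:
141.79 = 125 + 1.2816 × σ
σ = (141.79 - 125) / 1.2816
σ = 16.79 / 1.2816
σ = 13.1013

Verification: μ + z × σ = 125 + 1.2816 × 13.1013 = 141.79 ✓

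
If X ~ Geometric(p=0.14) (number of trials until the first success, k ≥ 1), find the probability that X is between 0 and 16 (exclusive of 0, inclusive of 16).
0.910469

We have X ~ Geometric(p=0.14) (number of trials until the first success, k ≥ 1).

To find P(0 < X ≤ 16), we use:
P(0 < X ≤ 16) = P(X ≤ 16) - P(X ≤ 0)
                 = F(16) - F(0)
                 = 0.910469 - 0.000000
                 = 0.910469

So there's approximately a 91.0% chance that X falls in this range.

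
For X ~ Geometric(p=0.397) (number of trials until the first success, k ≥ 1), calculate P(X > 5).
0.079724

We have X ~ Geometric(p=0.397) (number of trials until the first success, k ≥ 1).

P(X > 5) = 1 - P(X ≤ 5)
                = 1 - F(5)
                = 1 - 0.920276
                = 0.079724

So there's approximately a 8.0% chance that X exceeds 5.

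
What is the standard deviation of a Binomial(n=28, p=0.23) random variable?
2.2268

We have X ~ Binomial(n=28, p=0.23).

For a Binomial distribution with n=28, p=0.23:
σ = √Var(X) = 2.2268

The standard deviation is the square root of the variance.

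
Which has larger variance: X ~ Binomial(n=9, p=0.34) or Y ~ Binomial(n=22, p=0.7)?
Y has larger variance (4.6200 > 2.0196)

Compute the variance for each distribution:

X ~ Binomial(n=9, p=0.34):
Var(X) = 2.0196

Y ~ Binomial(n=22, p=0.7):
Var(Y) = 4.6200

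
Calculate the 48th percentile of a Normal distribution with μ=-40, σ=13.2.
-40.6620

We have X ~ Normal(μ=-40, σ=13.2).

We want to find x such that P(X ≤ x) = 0.48.

This is the 48th percentile, which means 48% of values fall below this point.

Using the inverse CDF (quantile function):
x = F⁻¹(0.48) = -40.6620

Verification: P(X ≤ -40.6620) = 0.48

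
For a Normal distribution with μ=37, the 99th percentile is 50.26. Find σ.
σ = 5.6999

For X ~ Normal(μ, σ), the p-th percentile satisfies x = μ + z_p × σ,
where z_p = Φ⁻¹(p) is the standard normal quantile.

Step 1: z_{0.99} = Φ⁻¹(0.99) = 2.3263

Step 2: Solve for σ:
50.26 = 37 + 2.3263 × σ
σ = (50.26 - 37) / 2.3263
σ = 13.26 / 2.3263
σ = 5.6999

Verification: μ + z × σ = 37 + 2.3263 × 5.6999 = 50.26 ✓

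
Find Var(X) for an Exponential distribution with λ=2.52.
0.1575

We have X ~ Exponential(λ=2.52).

For an Exponential distribution with λ=2.52:
Var(X) = 0.1575

The variance measures the spread of the distribution around the mean.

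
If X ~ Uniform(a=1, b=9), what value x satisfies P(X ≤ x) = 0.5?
5.0000

We have X ~ Uniform(a=1, b=9).

We want to find x such that P(X ≤ x) = 0.5.

This is the 50th percentile, which means 50% of values fall below this point.

Using the inverse CDF (quantile function):
x = F⁻¹(0.5) = 5.0000

Verification: P(X ≤ 5.0000) = 0.5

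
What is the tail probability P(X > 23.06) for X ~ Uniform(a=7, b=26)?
0.154737

We have X ~ Uniform(a=7, b=26).

P(X > 23.06) = 1 - P(X ≤ 23.06)
                = 1 - F(23.06)
                = 1 - 0.845263
                = 0.154737

So there's approximately a 15.5% chance that X exceeds 23.06.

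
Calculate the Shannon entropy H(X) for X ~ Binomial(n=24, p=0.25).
2.1655 nats

We have X ~ Binomial(n=24, p=0.25).

The Shannon entropy measures the uncertainty or information content of the distribution.

For a Binomial distribution with n=24, p=0.25:
H(X) = 2.1655 nats

(In bits, this would be 3.1241 bits.)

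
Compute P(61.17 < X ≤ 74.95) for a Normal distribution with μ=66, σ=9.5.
0.521352

We have X ~ Normal(μ=66, σ=9.5).

To find P(61.17 < X ≤ 74.95), we use:
P(61.17 < X ≤ 74.95) = P(X ≤ 74.95) - P(X ≤ 61.17)
                 = F(74.95) - F(61.17)
                 = 0.826931 - 0.305579
                 = 0.521352

So there's approximately a 52.1% chance that X falls in this range.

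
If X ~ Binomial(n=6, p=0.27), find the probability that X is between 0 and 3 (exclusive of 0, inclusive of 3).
0.799513

We have X ~ Binomial(n=6, p=0.27).

To find P(0 < X ≤ 3), we use:
P(0 < X ≤ 3) = P(X ≤ 3) - P(X ≤ 0)
                 = F(3) - F(0)
                 = 0.950847 - 0.151334
                 = 0.799513

So there's approximately a 80.0% chance that X falls in this range.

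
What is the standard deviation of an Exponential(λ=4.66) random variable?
0.2146

We have X ~ Exponential(λ=4.66).

For an Exponential distribution with λ=4.66:
σ = √Var(X) = 0.2146

The standard deviation is the square root of the variance.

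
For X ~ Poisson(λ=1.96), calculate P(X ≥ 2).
0.583059

We have X ~ Poisson(λ=1.96).

For discrete distributions, P(X ≥ 2) = 1 - P(X ≤ 1).

P(X ≤ 1) = 0.416941
P(X ≥ 2) = 1 - 0.416941 = 0.583059

So there's approximately a 58.3% chance that X is at least 2.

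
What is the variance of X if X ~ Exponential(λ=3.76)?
0.0707

We have X ~ Exponential(λ=3.76).

For an Exponential distribution with λ=3.76:
Var(X) = 0.0707

The variance measures the spread of the distribution around the mean.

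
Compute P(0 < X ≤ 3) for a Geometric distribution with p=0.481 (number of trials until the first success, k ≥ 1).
0.860202

We have X ~ Geometric(p=0.481) (number of trials until the first success, k ≥ 1).

To find P(0 < X ≤ 3), we use:
P(0 < X ≤ 3) = P(X ≤ 3) - P(X ≤ 0)
                 = F(3) - F(0)
                 = 0.860202 - 0.000000
                 = 0.860202

So there's approximately a 86.0% chance that X falls in this range.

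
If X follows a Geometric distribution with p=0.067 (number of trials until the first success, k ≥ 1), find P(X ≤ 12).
0.564909

We have X ~ Geometric(p=0.067) (number of trials until the first success, k ≥ 1).

The CDF gives us P(X ≤ k).

Using the CDF:
P(X ≤ 12) = 0.564909

This means there's approximately a 56.5% chance that X is at most 12.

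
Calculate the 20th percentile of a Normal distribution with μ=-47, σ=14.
-58.7827

We have X ~ Normal(μ=-47, σ=14).

We want to find x such that P(X ≤ x) = 0.2.

This is the 20th percentile, which means 20% of values fall below this point.

Using the inverse CDF (quantile function):
x = F⁻¹(0.2) = -58.7827

Verification: P(X ≤ -58.7827) = 0.2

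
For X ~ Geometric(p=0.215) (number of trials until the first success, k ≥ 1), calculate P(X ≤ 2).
0.383775

We have X ~ Geometric(p=0.215) (number of trials until the first success, k ≥ 1).

The CDF gives us P(X ≤ k).

Using the CDF:
P(X ≤ 2) = 0.383775

This means there's approximately a 38.4% chance that X is at most 2.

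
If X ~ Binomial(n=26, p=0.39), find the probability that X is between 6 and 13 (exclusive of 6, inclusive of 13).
0.841974

We have X ~ Binomial(n=26, p=0.39).

To find P(6 < X ≤ 13), we use:
P(6 < X ≤ 13) = P(X ≤ 13) - P(X ≤ 6)
                 = F(13) - F(6)
                 = 0.910344 - 0.068370
                 = 0.841974

So there's approximately a 84.2% chance that X falls in this range.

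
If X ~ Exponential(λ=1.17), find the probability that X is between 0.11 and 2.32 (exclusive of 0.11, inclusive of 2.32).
0.812993

We have X ~ Exponential(λ=1.17).

To find P(0.11 < X ≤ 2.32), we use:
P(0.11 < X ≤ 2.32) = P(X ≤ 2.32) - P(X ≤ 0.11)
                 = F(2.32) - F(0.11)
                 = 0.933755 - 0.120762
                 = 0.812993

So there's approximately a 81.3% chance that X falls in this range.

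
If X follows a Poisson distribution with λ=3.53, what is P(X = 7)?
0.039713

We have X ~ Poisson(λ=3.53).

For a Poisson distribution, the PMF gives us the probability of each outcome.

Using the PMF formula:
P(X = 7) = 0.039713

Rounded to 4 decimal places: 0.0397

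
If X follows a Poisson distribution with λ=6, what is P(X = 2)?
0.044618

We have X ~ Poisson(λ=6).

For a Poisson distribution, the PMF gives us the probability of each outcome.

Using the PMF formula:
P(X = 2) = 0.044618

Rounded to 4 decimal places: 0.0446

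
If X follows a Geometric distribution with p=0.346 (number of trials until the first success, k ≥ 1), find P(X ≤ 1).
0.346000

We have X ~ Geometric(p=0.346) (number of trials until the first success, k ≥ 1).

The CDF gives us P(X ≤ k).

Using the CDF:
P(X ≤ 1) = 0.346000

This means there's approximately a 34.6% chance that X is at most 1.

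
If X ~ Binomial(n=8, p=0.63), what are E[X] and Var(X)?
E[X] = 5.0400, Var(X) = 1.8648

We have X ~ Binomial(n=8, p=0.63).

For a Binomial distribution with n=8, p=0.63:

Expected value:
E[X] = 5.0400

Variance:
Var(X) = 1.8648

Standard deviation:
σ = √Var(X) = 1.3656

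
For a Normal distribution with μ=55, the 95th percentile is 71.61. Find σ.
σ = 10.0982

For X ~ Normal(μ, σ), the p-th percentile satisfies x = μ + z_p × σ,
where z_p = Φ⁻¹(p) is the standard normal quantile.

Step 1: z_{0.95} = Φ⁻¹(0.95) = 1.6449

Step 2: Solve for σ:
71.61 = 55 + 1.6449 × σ
σ = (71.61 - 55) / 1.6449
σ = 16.61 / 1.6449
σ = 10.0982

Verification: μ + z × σ = 55 + 1.6449 × 10.0982 = 71.61 ✓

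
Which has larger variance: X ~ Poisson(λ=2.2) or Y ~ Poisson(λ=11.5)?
Y has larger variance (11.5000 > 2.2000)

Compute the variance for each distribution:

X ~ Poisson(λ=2.2):
Var(X) = 2.2000

Y ~ Poisson(λ=11.5):
Var(Y) = 11.5000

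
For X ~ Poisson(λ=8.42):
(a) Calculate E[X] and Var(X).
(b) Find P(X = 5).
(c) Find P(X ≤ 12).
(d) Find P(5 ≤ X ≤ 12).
(a) E[X] = 8.4200, Var(X) = 8.4200
(b) P(X = 5) = 0.077736
(c) P(X ≤ 12) = 0.913837
(d) P(5 ≤ X ≤ 12) = 0.835857

We have X ~ Poisson(λ=8.42).

(a) Moments:
E[X] = 8.4200
Var(X) = 8.4200
σ = √Var(X) = 2.9017

(b) Point probability using PMF:
P(X = 5) = 0.077736

(c) Cumulative probability using CDF:
P(X ≤ 12) = F(12) = 0.913837

(d) Range probability:
P(5 ≤ X ≤ 12) = P(X ≤ 12) - P(X ≤ 4)
                   = F(12) - F(4)
                   = 0.913837 - 0.077980
                   = 0.835857

This means approximately 83.6% of outcomes fall in the interval [5, 12].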